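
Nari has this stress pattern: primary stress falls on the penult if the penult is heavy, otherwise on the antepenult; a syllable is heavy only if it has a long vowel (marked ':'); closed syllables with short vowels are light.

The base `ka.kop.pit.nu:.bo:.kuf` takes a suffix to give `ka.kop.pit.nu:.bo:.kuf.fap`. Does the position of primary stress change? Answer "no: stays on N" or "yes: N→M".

no: stays on 5

Base `ka.kop.pit.nu:.bo:.kuf` (6 syllables):
  Weights: 4 nu: H, 5 bo: H, 6 kuf L.
  The penult (syllable 5, bo:) is heavy, so it takes stress.
  → primary stress on syllable 5.
Suffixed `ka.kop.pit.nu:.bo:.kuf.fap` (7 syllables):
  Weights: 5 bo: H, 6 kuf L, 7 fap L.
  The penult (syllable 6, kuf) is light, so stress falls on the antepenult (syllable 5, bo:).
  → primary stress on syllable 5.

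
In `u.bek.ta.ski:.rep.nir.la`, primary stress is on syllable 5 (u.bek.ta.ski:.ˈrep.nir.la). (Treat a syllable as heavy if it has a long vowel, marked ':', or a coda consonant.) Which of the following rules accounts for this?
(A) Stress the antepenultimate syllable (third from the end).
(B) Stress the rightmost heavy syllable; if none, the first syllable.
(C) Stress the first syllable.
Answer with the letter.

A

Rule A → syllable 5 ✓.
Rule B → syllable 6 (observed: 5).
Rule C → syllable 1 (observed: 5).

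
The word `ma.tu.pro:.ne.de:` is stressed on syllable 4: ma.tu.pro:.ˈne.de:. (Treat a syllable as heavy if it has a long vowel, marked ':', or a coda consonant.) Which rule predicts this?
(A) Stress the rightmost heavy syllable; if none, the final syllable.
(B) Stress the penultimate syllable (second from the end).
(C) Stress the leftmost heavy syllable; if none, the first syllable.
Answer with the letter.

B

Rule A → syllable 5 (observed: 4).
Rule B → syllable 4 ✓.
Rule C → syllable 3 (observed: 4).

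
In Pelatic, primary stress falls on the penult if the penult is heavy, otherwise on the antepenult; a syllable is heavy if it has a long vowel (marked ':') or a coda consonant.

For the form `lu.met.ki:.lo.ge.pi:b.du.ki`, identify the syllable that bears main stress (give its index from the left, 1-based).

Weights: 6 pi:b H, 7 du L, 8 ki L.
The penult (syllable 7, du) is light, so stress falls on the antepenult (syllable 6, pi:b).
Primary stress: syllable 6 → lu.met.ki:.lo.ge.ˈpi:b.du.ki.

6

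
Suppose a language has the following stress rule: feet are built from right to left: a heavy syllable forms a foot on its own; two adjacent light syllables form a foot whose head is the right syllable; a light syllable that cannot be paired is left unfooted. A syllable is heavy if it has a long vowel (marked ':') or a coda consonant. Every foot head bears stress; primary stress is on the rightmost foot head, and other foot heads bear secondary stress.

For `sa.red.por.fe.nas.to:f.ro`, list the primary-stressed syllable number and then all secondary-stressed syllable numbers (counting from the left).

primary 6, secondary 2, 3, 5

Weights: 1 sa L, 2 red H, 3 por H, 4 fe L, 5 nas H, 6 to:f H, 7 ro L.
Parse right to left (heavy = foot alone; LL = one foot; stranded L unfooted): sa (ˈred) (ˈpor) fe (ˈnas) (ˈto:f) ro.
Foot heads: 2, 3, 5, 6.
Primary stress on the rightmost head = syllable 6.
Secondary stress on 2, 3, 5: sa.ˌred.ˌpor.fe.ˌnas.ˈto:f.ro.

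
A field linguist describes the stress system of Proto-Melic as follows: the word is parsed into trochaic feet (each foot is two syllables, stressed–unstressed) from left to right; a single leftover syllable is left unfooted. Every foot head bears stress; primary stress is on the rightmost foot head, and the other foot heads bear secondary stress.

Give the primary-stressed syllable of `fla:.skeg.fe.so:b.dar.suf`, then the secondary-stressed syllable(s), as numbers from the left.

Parse left to right into trochaic (ˈσσ) feet: (ˈfla:.skeg) (ˈfe.so:b) (ˈdar.suf).
Foot heads (stressed positions): 1, 3, 5.
End Rule Rightmost: primary stress on the rightmost head = syllable 5.
Secondary stress on 1, 3: ˌfla:.skeg.ˌfe.so:b.ˈdar.suf.

primary 5, secondary 1, 3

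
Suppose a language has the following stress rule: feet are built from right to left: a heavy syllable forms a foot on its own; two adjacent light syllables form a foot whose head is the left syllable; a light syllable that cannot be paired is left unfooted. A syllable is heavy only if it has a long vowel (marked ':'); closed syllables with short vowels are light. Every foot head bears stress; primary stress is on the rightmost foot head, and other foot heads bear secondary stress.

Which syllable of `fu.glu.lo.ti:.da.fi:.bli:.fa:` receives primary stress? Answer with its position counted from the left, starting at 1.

Weights: 1 fu L, 2 glu L, 3 lo L, 4 ti: H, 5 da L, 6 fi: H, 7 bli: H, 8 fa: H.
Parse right to left (heavy = foot alone; LL = one foot; stranded L unfooted): fu (ˈglu.lo) (ˈti:) da (ˈfi:) (ˈbli:) (ˈfa:).
Foot heads: 2, 4, 6, 7, 8.
Primary stress on the rightmost head = syllable 8.
Primary stress: syllable 8 → fu.glu.lo.ti:.da.fi:.bli:.ˈfa:.

8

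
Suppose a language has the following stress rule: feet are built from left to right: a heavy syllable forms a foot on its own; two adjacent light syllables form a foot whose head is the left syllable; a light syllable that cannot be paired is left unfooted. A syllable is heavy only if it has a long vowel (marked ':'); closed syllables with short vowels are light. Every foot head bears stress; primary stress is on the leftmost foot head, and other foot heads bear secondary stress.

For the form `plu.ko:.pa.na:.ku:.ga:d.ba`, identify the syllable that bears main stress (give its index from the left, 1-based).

2

Weights: 1 plu L, 2 ko: H, 3 pa L, 4 na: H, 5 ku: H, 6 ga:d H, 7 ba L.
Parse left to right (heavy = foot alone; LL = one foot; stranded L unfooted): plu (ˈko:) pa (ˈna:) (ˈku:) (ˈga:d) ba.
Foot heads: 2, 4, 5, 6.
Primary stress on the leftmost head = syllable 2.
Primary stress: syllable 2 → plu.ˈko:.pa.na:.ku:.ga:d.ba.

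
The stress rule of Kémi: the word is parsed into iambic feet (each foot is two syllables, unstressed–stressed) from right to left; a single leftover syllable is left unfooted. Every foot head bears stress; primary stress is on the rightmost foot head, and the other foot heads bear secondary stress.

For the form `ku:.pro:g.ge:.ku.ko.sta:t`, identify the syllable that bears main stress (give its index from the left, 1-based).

Parse right to left into iambic (σˈσ) feet: (ku:.ˈpro:g) (ge:.ˈku) (ko.ˈsta:t).
Foot heads (stressed positions): 2, 4, 6.
End Rule Rightmost: primary stress on the rightmost head = syllable 6.
Primary stress: syllable 6 → ku:.pro:g.ge:.ku.ko.ˈsta:t.

6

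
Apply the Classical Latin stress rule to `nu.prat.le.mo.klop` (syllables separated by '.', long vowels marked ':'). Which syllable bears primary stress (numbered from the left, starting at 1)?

Classical Latin: stress the penult if heavy (long vowel or closed), else the antepenult.
Weights: 3 le L, 4 mo L, 5 klop H.
The penult (syllable 4, mo) is light, so stress falls on the antepenult (syllable 3, le).
Stress on syllable 3: nu.prat.ˈle.mo.klop.

3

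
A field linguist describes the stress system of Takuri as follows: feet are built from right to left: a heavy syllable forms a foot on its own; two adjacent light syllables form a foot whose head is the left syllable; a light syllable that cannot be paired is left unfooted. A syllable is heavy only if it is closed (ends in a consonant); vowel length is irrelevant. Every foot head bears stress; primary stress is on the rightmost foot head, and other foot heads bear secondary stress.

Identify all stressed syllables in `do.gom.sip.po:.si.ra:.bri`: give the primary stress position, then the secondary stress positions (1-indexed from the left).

primary 6, secondary 2, 3, 4

Weights: 1 do L, 2 gom H, 3 sip H, 4 po: L, 5 si L, 6 ra: L, 7 bri L.
Parse right to left (heavy = foot alone; LL = one foot; stranded L unfooted): do (ˈgom) (ˈsip) (ˈpo:.si) (ˈra:.bri).
Foot heads: 2, 3, 4, 6.
Primary stress on the rightmost head = syllable 6.
Secondary stress on 2, 3, 4: do.ˌgom.ˌsip.ˌpo:.si.ˈra:.bri.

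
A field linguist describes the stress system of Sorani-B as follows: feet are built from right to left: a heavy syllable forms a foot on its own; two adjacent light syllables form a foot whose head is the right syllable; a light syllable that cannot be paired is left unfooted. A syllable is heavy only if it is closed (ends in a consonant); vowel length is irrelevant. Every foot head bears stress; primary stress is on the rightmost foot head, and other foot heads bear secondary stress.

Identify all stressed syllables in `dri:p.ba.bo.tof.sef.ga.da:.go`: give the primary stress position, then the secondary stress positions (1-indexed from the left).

primary 8, secondary 1, 3, 4, 5

Weights: 1 dri:p H, 2 ba L, 3 bo L, 4 tof H, 5 sef H, 6 ga L, 7 da: L, 8 go L.
Parse right to left (heavy = foot alone; LL = one foot; stranded L unfooted): (ˈdri:p) (ba.ˈbo) (ˈtof) (ˈsef) ga (da:.ˈgo).
Foot heads: 1, 3, 4, 5, 8.
Primary stress on the rightmost head = syllable 8.
Secondary stress on 1, 3, 4, 5: ˌdri:p.ba.ˌbo.ˌtof.ˌsef.ga.da:.ˈgo.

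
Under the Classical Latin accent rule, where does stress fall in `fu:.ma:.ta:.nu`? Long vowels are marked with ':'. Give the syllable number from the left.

Classical Latin: stress the penult if heavy (long vowel or closed), else the antepenult.
Weights: 2 ma: H, 3 ta: H, 4 nu L.
The penult (syllable 3, ta:) is heavy, so it takes stress.
Stress on syllable 3: fu:.ma:.ˈta:.nu.

3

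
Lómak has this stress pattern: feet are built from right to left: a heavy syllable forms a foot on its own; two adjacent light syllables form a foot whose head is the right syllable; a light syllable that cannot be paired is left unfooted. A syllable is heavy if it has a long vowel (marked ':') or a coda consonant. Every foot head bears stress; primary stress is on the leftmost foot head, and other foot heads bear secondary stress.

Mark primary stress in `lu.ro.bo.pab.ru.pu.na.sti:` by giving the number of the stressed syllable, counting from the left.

3

Weights: 1 lu L, 2 ro L, 3 bo L, 4 pab H, 5 ru L, 6 pu L, 7 na L, 8 sti: H.
Parse right to left (heavy = foot alone; LL = one foot; stranded L unfooted): lu (ro.ˈbo) (ˈpab) ru (pu.ˈna) (ˈsti:).
Foot heads: 3, 4, 7, 8.
Primary stress on the leftmost head = syllable 3.
Primary stress: syllable 3 → lu.ro.ˈbo.pab.ru.pu.na.sti:.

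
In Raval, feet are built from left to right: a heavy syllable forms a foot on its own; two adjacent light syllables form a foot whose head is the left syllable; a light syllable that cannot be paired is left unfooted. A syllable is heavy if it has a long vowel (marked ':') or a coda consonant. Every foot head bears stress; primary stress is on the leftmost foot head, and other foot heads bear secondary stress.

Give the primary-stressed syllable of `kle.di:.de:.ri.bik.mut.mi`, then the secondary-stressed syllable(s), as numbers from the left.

primary 2, secondary 3, 5, 6

Weights: 1 kle L, 2 di: H, 3 de: H, 4 ri L, 5 bik H, 6 mut H, 7 mi L.
Parse left to right (heavy = foot alone; LL = one foot; stranded L unfooted): kle (ˈdi:) (ˈde:) ri (ˈbik) (ˈmut) mi.
Foot heads: 2, 3, 5, 6.
Primary stress on the leftmost head = syllable 2.
Secondary stress on 3, 5, 6: kle.ˈdi:.ˌde:.ri.ˌbik.ˌmut.mi.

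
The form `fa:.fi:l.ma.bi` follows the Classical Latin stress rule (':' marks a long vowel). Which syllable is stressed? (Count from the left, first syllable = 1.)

Classical Latin: stress the penult if heavy (long vowel or closed), else the antepenult.
Weights: 2 fi:l H, 3 ma L, 4 bi L.
The penult (syllable 3, ma) is light, so stress falls on the antepenult (syllable 2, fi:l).
Stress on syllable 2: fa:.ˈfi:l.ma.bi.

2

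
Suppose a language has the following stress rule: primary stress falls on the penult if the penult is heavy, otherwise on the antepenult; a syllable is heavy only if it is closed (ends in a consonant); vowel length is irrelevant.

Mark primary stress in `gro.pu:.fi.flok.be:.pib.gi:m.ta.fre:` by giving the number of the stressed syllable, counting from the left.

7

Weights: 7 gi:m H, 8 ta L, 9 fre: L.
The penult (syllable 8, ta) is light, so stress falls on the antepenult (syllable 7, gi:m).
Primary stress: syllable 7 → gro.pu:.fi.flok.be:.pib.ˈgi:m.ta.fre:.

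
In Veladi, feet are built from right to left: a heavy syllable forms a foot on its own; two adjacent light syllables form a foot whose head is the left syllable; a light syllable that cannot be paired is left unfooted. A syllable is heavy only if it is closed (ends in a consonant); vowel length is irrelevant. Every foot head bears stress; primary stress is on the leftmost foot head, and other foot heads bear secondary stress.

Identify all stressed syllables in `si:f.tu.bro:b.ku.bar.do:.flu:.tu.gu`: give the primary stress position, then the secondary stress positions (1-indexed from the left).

Weights: 1 si:f H, 2 tu L, 3 bro:b H, 4 ku L, 5 bar H, 6 do: L, 7 flu: L, 8 tu L, 9 gu L.
Parse right to left (heavy = foot alone; LL = one foot; stranded L unfooted): (ˈsi:f) tu (ˈbro:b) ku (ˈbar) (ˈdo:.flu:) (ˈtu.gu).
Foot heads: 1, 3, 5, 6, 8.
Primary stress on the leftmost head = syllable 1.
Secondary stress on 3, 5, 6, 8: ˈsi:f.tu.ˌbro:b.ku.ˌbar.ˌdo:.flu:.ˌtu.gu.

primary 1, secondary 3, 5, 6, 8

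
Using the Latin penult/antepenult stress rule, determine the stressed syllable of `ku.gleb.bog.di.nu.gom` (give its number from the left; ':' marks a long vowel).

Classical Latin: stress the penult if heavy (long vowel or closed), else the antepenult.
Weights: 4 di L, 5 nu L, 6 gom H.
The penult (syllable 5, nu) is light, so stress falls on the antepenult (syllable 4, di).
Stress on syllable 4: ku.gleb.bog.ˈdi.nu.gom.

4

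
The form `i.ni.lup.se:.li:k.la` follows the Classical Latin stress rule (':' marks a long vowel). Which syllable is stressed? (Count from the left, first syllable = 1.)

5

Classical Latin: stress the penult if heavy (long vowel or closed), else the antepenult.
Weights: 4 se: H, 5 li:k H, 6 la L.
The penult (syllable 5, li:k) is heavy, so it takes stress.
Stress on syllable 5: i.ni.lup.se:.ˈli:k.la.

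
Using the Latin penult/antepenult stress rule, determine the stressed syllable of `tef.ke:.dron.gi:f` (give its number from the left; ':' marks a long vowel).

3

Classical Latin: stress the penult if heavy (long vowel or closed), else the antepenult.
Weights: 2 ke: H, 3 dron H, 4 gi:f H.
The penult (syllable 3, dron) is heavy, so it takes stress.
Stress on syllable 3: tef.ke:.ˈdron.gi:f.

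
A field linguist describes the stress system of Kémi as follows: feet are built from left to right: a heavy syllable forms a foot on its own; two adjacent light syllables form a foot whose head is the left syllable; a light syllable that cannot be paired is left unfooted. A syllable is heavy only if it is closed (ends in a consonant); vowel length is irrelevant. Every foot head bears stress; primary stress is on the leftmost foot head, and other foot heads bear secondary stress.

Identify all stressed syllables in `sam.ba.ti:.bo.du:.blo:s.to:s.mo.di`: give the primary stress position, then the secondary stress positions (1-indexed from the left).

primary 1, secondary 2, 4, 6, 7, 8

Weights: 1 sam H, 2 ba L, 3 ti: L, 4 bo L, 5 du: L, 6 blo:s H, 7 to:s H, 8 mo L, 9 di L.
Parse left to right (heavy = foot alone; LL = one foot; stranded L unfooted): (ˈsam) (ˈba.ti:) (ˈbo.du:) (ˈblo:s) (ˈto:s) (ˈmo.di).
Foot heads: 1, 2, 4, 6, 7, 8.
Primary stress on the leftmost head = syllable 1.
Secondary stress on 2, 4, 6, 7, 8: ˈsam.ˌba.ti:.ˌbo.du:.ˌblo:s.ˌto:s.ˌmo.di.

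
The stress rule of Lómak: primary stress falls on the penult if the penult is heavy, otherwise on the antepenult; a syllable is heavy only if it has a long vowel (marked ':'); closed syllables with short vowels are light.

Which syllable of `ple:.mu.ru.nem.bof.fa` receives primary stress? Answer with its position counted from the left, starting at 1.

4

Weights: 4 nem L, 5 bof L, 6 fa L.
The penult (syllable 5, bof) is light, so stress falls on the antepenult (syllable 4, nem).
Primary stress: syllable 4 → ple:.mu.ru.ˈnem.bof.fa.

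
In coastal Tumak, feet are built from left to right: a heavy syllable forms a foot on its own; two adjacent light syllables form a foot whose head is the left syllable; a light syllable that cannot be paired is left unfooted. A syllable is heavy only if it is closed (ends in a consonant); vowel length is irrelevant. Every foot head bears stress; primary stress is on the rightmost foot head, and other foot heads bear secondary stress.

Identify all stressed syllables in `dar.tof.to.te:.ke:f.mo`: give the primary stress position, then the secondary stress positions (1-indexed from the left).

Weights: 1 dar H, 2 tof H, 3 to L, 4 te: L, 5 ke:f H, 6 mo L.
Parse left to right (heavy = foot alone; LL = one foot; stranded L unfooted): (ˈdar) (ˈtof) (ˈto.te:) (ˈke:f) mo.
Foot heads: 1, 2, 3, 5.
Primary stress on the rightmost head = syllable 5.
Secondary stress on 1, 2, 3: ˌdar.ˌtof.ˌto.te:.ˈke:f.mo.

primary 5, secondary 1, 2, 3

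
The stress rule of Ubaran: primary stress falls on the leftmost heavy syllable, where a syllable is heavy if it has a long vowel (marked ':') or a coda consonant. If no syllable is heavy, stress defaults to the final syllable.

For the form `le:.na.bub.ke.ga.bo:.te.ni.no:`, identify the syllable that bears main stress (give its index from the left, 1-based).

1

Weights: 1 le: H, 2 na L, 3 bub H, 4 ke L, 5 ga L, 6 bo: H, 7 te L, 8 ni L, 9 no: H.
Heavy syllables in the domain: 1, 3, 6, 9. The leftmost is syllable 1 (le:).
Primary stress: syllable 1 → ˈle:.na.bub.ke.ga.bo:.te.ni.no:.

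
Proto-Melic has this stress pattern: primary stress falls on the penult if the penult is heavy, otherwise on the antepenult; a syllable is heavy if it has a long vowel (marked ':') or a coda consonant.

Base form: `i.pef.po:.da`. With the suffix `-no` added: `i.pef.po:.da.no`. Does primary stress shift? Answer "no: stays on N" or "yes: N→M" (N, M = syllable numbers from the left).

Base `i.pef.po:.da` (4 syllables):
  Weights: 2 pef H, 3 po: H, 4 da L.
  The penult (syllable 3, po:) is heavy, so it takes stress.
  → primary stress on syllable 3.
Suffixed `i.pef.po:.da.no` (5 syllables):
  Weights: 3 po: H, 4 da L, 5 no L.
  The penult (syllable 4, da) is light, so stress falls on the antepenult (syllable 3, po:).
  → primary stress on syllable 3.

no: stays on 3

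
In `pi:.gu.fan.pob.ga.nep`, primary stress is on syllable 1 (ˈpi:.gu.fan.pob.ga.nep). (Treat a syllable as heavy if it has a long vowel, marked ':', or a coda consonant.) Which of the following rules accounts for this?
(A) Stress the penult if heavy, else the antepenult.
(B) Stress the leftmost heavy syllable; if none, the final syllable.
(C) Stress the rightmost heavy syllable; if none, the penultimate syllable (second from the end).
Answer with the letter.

Rule A → syllable 4 (observed: 1).
Rule B → syllable 1 ✓.
Rule C → syllable 6 (observed: 1).

B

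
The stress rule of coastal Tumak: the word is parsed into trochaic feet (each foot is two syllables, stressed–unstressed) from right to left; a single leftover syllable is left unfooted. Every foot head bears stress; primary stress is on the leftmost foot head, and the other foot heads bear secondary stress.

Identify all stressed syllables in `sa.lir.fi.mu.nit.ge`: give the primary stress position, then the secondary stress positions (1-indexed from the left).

primary 1, secondary 3, 5

Parse right to left into trochaic (ˈσσ) feet: (ˈsa.lir) (ˈfi.mu) (ˈnit.ge).
Foot heads (stressed positions): 1, 3, 5.
End Rule Leftmost: primary stress on the leftmost head = syllable 1.
Secondary stress on 3, 5: ˈsa.lir.ˌfi.mu.ˌnit.ge.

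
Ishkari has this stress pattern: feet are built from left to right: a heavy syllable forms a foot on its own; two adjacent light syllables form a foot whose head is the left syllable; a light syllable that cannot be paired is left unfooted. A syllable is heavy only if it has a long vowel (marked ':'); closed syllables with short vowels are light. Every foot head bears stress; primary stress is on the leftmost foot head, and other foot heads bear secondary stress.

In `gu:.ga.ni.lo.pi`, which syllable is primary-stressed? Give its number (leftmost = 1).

Weights: 1 gu: H, 2 ga L, 3 ni L, 4 lo L, 5 pi L.
Parse left to right (heavy = foot alone; LL = one foot; stranded L unfooted): (ˈgu:) (ˈga.ni) (ˈlo.pi).
Foot heads: 1, 2, 4.
Primary stress on the leftmost head = syllable 1.
Primary stress: syllable 1 → ˈgu:.ga.ni.lo.pi.

1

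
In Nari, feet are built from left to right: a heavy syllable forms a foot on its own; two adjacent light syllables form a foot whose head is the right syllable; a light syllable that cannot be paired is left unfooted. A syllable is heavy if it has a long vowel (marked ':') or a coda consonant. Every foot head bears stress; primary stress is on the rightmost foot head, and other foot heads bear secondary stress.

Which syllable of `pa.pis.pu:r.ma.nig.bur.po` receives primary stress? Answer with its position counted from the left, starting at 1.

Weights: 1 pa L, 2 pis H, 3 pu:r H, 4 ma L, 5 nig H, 6 bur H, 7 po L.
Parse left to right (heavy = foot alone; LL = one foot; stranded L unfooted): pa (ˈpis) (ˈpu:r) ma (ˈnig) (ˈbur) po.
Foot heads: 2, 3, 5, 6.
Primary stress on the rightmost head = syllable 6.
Primary stress: syllable 6 → pa.pis.pu:r.ma.nig.ˈbur.po.

6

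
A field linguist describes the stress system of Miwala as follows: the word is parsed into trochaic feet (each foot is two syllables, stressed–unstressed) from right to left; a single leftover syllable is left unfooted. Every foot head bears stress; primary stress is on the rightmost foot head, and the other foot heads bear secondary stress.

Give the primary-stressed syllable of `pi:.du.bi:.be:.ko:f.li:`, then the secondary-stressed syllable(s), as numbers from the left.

Parse right to left into trochaic (ˈσσ) feet: (ˈpi:.du) (ˈbi:.be:) (ˈko:f.li:).
Foot heads (stressed positions): 1, 3, 5.
End Rule Rightmost: primary stress on the rightmost head = syllable 5.
Secondary stress on 1, 3: ˌpi:.du.ˌbi:.be:.ˈko:f.li:.

primary 5, secondary 1, 3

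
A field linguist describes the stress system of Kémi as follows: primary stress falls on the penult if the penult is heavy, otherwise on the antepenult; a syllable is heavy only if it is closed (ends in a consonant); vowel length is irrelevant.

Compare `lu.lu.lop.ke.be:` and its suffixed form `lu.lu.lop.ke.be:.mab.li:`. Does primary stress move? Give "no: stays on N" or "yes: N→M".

Base `lu.lu.lop.ke.be:` (5 syllables):
  Weights: 3 lop H, 4 ke L, 5 be: L.
  The penult (syllable 4, ke) is light, so stress falls on the antepenult (syllable 3, lop).
  → primary stress on syllable 3.
Suffixed `lu.lu.lop.ke.be:.mab.li:` (7 syllables):
  Weights: 5 be: L, 6 mab H, 7 li: L.
  The penult (syllable 6, mab) is heavy, so it takes stress.
  → primary stress on syllable 6.

yes: 3→6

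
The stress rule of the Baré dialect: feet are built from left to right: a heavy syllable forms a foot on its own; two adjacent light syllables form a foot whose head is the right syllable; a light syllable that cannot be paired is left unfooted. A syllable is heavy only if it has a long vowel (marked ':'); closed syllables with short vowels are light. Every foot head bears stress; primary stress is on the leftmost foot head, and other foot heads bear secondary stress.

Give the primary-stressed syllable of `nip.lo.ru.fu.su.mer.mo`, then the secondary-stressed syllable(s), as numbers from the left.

Weights: 1 nip L, 2 lo L, 3 ru L, 4 fu L, 5 su L, 6 mer L, 7 mo L.
Parse left to right (heavy = foot alone; LL = one foot; stranded L unfooted): (nip.ˈlo) (ru.ˈfu) (su.ˈmer) mo.
Foot heads: 2, 4, 6.
Primary stress on the leftmost head = syllable 2.
Secondary stress on 4, 6: nip.ˈlo.ru.ˌfu.su.ˌmer.mo.

primary 2, secondary 4, 6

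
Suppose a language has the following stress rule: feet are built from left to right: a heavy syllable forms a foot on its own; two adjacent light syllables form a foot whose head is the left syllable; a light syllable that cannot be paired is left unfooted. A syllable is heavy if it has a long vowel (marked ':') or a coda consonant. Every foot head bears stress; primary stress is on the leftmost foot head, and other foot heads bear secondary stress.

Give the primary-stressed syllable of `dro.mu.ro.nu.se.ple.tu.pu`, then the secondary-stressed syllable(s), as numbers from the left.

Weights: 1 dro L, 2 mu L, 3 ro L, 4 nu L, 5 se L, 6 ple L, 7 tu L, 8 pu L.
Parse left to right (heavy = foot alone; LL = one foot; stranded L unfooted): (ˈdro.mu) (ˈro.nu) (ˈse.ple) (ˈtu.pu).
Foot heads: 1, 3, 5, 7.
Primary stress on the leftmost head = syllable 1.
Secondary stress on 3, 5, 7: ˈdro.mu.ˌro.nu.ˌse.ple.ˌtu.pu.

primary 1, secondary 3, 5, 7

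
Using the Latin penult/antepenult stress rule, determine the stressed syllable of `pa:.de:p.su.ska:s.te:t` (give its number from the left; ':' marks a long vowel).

4

Classical Latin: stress the penult if heavy (long vowel or closed), else the antepenult.
Weights: 3 su L, 4 ska:s H, 5 te:t H.
The penult (syllable 4, ska:s) is heavy, so it takes stress.
Stress on syllable 4: pa:.de:p.su.ˈska:s.te:t.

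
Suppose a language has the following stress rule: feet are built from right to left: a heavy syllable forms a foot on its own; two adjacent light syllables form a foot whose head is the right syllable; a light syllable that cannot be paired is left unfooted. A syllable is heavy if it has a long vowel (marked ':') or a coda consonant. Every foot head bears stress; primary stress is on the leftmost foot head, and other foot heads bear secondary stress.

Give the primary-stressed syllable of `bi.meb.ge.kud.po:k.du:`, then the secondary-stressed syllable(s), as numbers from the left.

primary 2, secondary 4, 5, 6

Weights: 1 bi L, 2 meb H, 3 ge L, 4 kud H, 5 po:k H, 6 du: H.
Parse right to left (heavy = foot alone; LL = one foot; stranded L unfooted): bi (ˈmeb) ge (ˈkud) (ˈpo:k) (ˈdu:).
Foot heads: 2, 4, 5, 6.
Primary stress on the leftmost head = syllable 2.
Secondary stress on 4, 5, 6: bi.ˈmeb.ge.ˌkud.ˌpo:k.ˌdu:.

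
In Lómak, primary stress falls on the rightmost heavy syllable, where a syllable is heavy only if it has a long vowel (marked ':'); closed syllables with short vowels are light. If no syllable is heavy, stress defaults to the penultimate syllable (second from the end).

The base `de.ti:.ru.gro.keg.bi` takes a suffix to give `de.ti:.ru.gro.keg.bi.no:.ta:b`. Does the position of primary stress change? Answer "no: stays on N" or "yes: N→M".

yes: 2→8

Base `de.ti:.ru.gro.keg.bi` (6 syllables):
  Weights: 1 de L, 2 ti: H, 3 ru L, 4 gro L, 5 keg L, 6 bi L.
  Heavy syllables in the domain: 2. The rightmost is syllable 2 (ti:).
  → primary stress on syllable 2.
Suffixed `de.ti:.ru.gro.keg.bi.no:.ta:b` (8 syllables):
  Weights: 1 de L, 2 ti: H, 3 ru L, 4 gro L, 5 keg L, 6 bi L, 7 no: H, 8 ta:b H.
  Heavy syllables in the domain: 2, 7, 8. The rightmost is syllable 8 (ta:b).
  → primary stress on syllable 8.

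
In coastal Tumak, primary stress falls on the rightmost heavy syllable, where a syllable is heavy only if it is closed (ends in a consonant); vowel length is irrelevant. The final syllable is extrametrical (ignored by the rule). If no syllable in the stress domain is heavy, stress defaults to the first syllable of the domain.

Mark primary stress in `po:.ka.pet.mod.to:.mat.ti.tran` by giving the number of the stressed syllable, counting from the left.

The final syllable (8, tran) is extrametrical; the stress domain is syllables 1–7.
Weights: 1 po: L, 2 ka L, 3 pet H, 4 mod H, 5 to: L, 6 mat H, 7 ti L.
Heavy syllables in the domain: 3, 4, 6. The rightmost is syllable 6 (mat).
Primary stress: syllable 6 → po:.ka.pet.mod.to:.ˈmat.ti.tran.

6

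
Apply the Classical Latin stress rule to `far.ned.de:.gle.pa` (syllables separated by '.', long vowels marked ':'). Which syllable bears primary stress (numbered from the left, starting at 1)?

Classical Latin: stress the penult if heavy (long vowel or closed), else the antepenult.
Weights: 3 de: H, 4 gle L, 5 pa L.
The penult (syllable 4, gle) is light, so stress falls on the antepenult (syllable 3, de:).
Stress on syllable 3: far.ned.ˈde:.gle.pa.

3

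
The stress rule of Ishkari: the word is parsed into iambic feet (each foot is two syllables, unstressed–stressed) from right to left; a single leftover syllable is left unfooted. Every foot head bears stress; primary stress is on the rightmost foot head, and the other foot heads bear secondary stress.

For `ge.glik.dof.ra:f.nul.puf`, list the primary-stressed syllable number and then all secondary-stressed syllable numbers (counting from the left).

primary 6, secondary 2, 4

Parse right to left into iambic (σˈσ) feet: (ge.ˈglik) (dof.ˈra:f) (nul.ˈpuf).
Foot heads (stressed positions): 2, 4, 6.
End Rule Rightmost: primary stress on the rightmost head = syllable 6.
Secondary stress on 2, 4: ge.ˌglik.dof.ˌra:f.nul.ˈpuf.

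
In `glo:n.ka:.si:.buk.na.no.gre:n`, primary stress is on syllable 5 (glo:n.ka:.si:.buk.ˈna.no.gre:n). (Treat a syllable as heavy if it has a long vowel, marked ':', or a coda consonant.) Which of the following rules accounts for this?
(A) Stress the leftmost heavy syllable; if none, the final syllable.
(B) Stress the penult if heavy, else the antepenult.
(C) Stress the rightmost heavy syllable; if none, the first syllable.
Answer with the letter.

Rule A → syllable 1 (observed: 5).
Rule B → syllable 5 ✓.
Rule C → syllable 7 (observed: 5).

B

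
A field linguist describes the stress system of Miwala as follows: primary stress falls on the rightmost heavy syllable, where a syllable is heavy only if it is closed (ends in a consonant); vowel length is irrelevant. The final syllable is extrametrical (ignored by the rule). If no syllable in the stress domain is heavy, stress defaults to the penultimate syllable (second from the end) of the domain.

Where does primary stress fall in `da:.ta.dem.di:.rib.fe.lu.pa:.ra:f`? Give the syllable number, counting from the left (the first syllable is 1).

5

The final syllable (9, ra:f) is extrametrical; the stress domain is syllables 1–8.
Weights: 1 da: L, 2 ta L, 3 dem H, 4 di: L, 5 rib H, 6 fe L, 7 lu L, 8 pa: L.
Heavy syllables in the domain: 3, 5. The rightmost is syllable 5 (rib).
Primary stress: syllable 5 → da:.ta.dem.di:.ˈrib.fe.lu.pa:.ra:f.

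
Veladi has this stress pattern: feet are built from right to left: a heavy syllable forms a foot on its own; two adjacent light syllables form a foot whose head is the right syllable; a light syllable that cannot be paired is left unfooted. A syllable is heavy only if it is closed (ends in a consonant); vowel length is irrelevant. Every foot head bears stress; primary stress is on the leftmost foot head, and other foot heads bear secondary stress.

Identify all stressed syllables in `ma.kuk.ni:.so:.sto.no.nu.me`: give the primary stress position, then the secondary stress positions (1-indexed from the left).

Weights: 1 ma L, 2 kuk H, 3 ni: L, 4 so: L, 5 sto L, 6 no L, 7 nu L, 8 me L.
Parse right to left (heavy = foot alone; LL = one foot; stranded L unfooted): ma (ˈkuk) (ni:.ˈso:) (sto.ˈno) (nu.ˈme).
Foot heads: 2, 4, 6, 8.
Primary stress on the leftmost head = syllable 2.
Secondary stress on 4, 6, 8: ma.ˈkuk.ni:.ˌso:.sto.ˌno.nu.ˌme.

primary 2, secondary 4, 6, 8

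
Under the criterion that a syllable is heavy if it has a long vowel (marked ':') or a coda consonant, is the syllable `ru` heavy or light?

light

`ru`: short vowel, open (no coda). Short vowel, open → light.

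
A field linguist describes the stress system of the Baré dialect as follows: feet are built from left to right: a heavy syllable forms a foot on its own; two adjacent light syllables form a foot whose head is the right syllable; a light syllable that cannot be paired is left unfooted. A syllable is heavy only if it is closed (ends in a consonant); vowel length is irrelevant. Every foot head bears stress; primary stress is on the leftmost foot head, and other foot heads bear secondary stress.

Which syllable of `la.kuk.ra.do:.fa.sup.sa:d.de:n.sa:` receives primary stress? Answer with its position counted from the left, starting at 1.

2

Weights: 1 la L, 2 kuk H, 3 ra L, 4 do: L, 5 fa L, 6 sup H, 7 sa:d H, 8 de:n H, 9 sa: L.
Parse left to right (heavy = foot alone; LL = one foot; stranded L unfooted): la (ˈkuk) (ra.ˈdo:) fa (ˈsup) (ˈsa:d) (ˈde:n) sa:.
Foot heads: 2, 4, 6, 7, 8.
Primary stress on the leftmost head = syllable 2.
Primary stress: syllable 2 → la.ˈkuk.ra.do:.fa.sup.sa:d.de:n.sa:.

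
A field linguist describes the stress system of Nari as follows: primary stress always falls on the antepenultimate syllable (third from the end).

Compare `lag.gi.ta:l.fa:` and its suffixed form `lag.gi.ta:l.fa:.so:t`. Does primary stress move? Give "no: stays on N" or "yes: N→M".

yes: 2→3

Base `lag.gi.ta:l.fa:` (4 syllables):
  The word has 4 syllables; the antepenultimate syllable (third from the end) is syllable 2 (gi).
  → primary stress on syllable 2.
Suffixed `lag.gi.ta:l.fa:.so:t` (5 syllables):
  The word has 5 syllables; the antepenultimate syllable (third from the end) is syllable 3 (ta:l).
  → primary stress on syllable 3.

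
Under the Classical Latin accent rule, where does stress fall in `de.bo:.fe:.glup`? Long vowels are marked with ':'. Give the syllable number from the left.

3

Classical Latin: stress the penult if heavy (long vowel or closed), else the antepenult.
Weights: 2 bo: H, 3 fe: H, 4 glup H.
The penult (syllable 3, fe:) is heavy, so it takes stress.
Stress on syllable 3: de.bo:.ˈfe:.glup.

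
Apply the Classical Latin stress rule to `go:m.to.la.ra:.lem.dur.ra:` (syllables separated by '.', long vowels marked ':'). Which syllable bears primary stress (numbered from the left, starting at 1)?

6

Classical Latin: stress the penult if heavy (long vowel or closed), else the antepenult.
Weights: 5 lem H, 6 dur H, 7 ra: H.
The penult (syllable 6, dur) is heavy, so it takes stress.
Stress on syllable 6: go:m.to.la.ra:.lem.ˈdur.ra:.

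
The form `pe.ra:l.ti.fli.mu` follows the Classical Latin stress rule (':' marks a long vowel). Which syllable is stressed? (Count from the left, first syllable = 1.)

Classical Latin: stress the penult if heavy (long vowel or closed), else the antepenult.
Weights: 3 ti L, 4 fli L, 5 mu L.
The penult (syllable 4, fli) is light, so stress falls on the antepenult (syllable 3, ti).
Stress on syllable 3: pe.ra:l.ˈti.fli.mu.

3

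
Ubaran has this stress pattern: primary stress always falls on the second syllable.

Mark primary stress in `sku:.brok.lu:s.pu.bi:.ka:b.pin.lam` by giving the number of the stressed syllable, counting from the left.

The word has 8 syllables; the second syllable is syllable 2 (brok).
Primary stress: syllable 2 → sku:.ˈbrok.lu:s.pu.bi:.ka:b.pin.lam.

2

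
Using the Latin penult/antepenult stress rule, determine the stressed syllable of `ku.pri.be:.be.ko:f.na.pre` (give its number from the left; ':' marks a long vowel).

5

Classical Latin: stress the penult if heavy (long vowel or closed), else the antepenult.
Weights: 5 ko:f H, 6 na L, 7 pre L.
The penult (syllable 6, na) is light, so stress falls on the antepenult (syllable 5, ko:f).
Stress on syllable 5: ku.pri.be:.be.ˈko:f.na.pre.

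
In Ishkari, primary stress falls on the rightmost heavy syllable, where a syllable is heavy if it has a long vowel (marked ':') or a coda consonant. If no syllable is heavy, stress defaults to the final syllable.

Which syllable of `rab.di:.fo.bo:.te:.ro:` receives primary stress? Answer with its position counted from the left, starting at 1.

6

Weights: 1 rab H, 2 di: H, 3 fo L, 4 bo: H, 5 te: H, 6 ro: H.
Heavy syllables in the domain: 1, 2, 4, 5, 6. The rightmost is syllable 6 (ro:).
Primary stress: syllable 6 → rab.di:.fo.bo:.te:.ˈro:.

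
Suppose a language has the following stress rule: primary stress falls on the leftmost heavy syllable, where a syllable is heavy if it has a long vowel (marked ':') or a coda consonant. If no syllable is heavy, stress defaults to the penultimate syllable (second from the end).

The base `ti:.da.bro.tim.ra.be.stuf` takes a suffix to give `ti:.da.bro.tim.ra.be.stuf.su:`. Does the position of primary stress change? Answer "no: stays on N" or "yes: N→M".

Base `ti:.da.bro.tim.ra.be.stuf` (7 syllables):
  Weights: 1 ti: H, 2 da L, 3 bro L, 4 tim H, 5 ra L, 6 be L, 7 stuf H.
  Heavy syllables in the domain: 1, 4, 7. The leftmost is syllable 1 (ti:).
  → primary stress on syllable 1.
Suffixed `ti:.da.bro.tim.ra.be.stuf.su:` (8 syllables):
  Weights: 1 ti: H, 2 da L, 3 bro L, 4 tim H, 5 ra L, 6 be L, 7 stuf H, 8 su: H.
  Heavy syllables in the domain: 1, 4, 7, 8. The leftmost is syllable 1 (ti:).
  → primary stress on syllable 1.

no: stays on 1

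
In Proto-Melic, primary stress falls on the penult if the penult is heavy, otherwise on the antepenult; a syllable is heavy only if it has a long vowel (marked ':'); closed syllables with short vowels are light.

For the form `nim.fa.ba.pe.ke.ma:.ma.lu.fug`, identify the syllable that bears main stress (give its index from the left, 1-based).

Weights: 7 ma L, 8 lu L, 9 fug L.
The penult (syllable 8, lu) is light, so stress falls on the antepenult (syllable 7, ma).
Primary stress: syllable 7 → nim.fa.ba.pe.ke.ma:.ˈma.lu.fug.

7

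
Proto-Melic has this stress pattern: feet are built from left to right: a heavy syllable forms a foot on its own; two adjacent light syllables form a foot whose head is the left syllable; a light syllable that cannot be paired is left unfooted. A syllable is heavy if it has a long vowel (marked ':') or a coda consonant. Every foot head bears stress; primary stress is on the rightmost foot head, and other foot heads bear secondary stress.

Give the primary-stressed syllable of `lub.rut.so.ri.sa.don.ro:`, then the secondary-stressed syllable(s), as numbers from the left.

primary 7, secondary 1, 2, 3, 6

Weights: 1 lub H, 2 rut H, 3 so L, 4 ri L, 5 sa L, 6 don H, 7 ro: H.
Parse left to right (heavy = foot alone; LL = one foot; stranded L unfooted): (ˈlub) (ˈrut) (ˈso.ri) sa (ˈdon) (ˈro:).
Foot heads: 1, 2, 3, 6, 7.
Primary stress on the rightmost head = syllable 7.
Secondary stress on 1, 2, 3, 6: ˌlub.ˌrut.ˌso.ri.sa.ˌdon.ˈro:.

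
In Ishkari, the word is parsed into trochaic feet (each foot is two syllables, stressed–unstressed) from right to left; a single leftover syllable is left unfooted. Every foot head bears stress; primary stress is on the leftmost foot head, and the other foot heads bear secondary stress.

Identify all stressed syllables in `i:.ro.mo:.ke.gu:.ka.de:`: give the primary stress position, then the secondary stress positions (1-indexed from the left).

primary 2, secondary 4, 6

Parse right to left into trochaic (ˈσσ) feet: i: (ˈro.mo:) (ˈke.gu:) (ˈka.de:). Syllable 1 is left unfooted.
Foot heads (stressed positions): 2, 4, 6.
End Rule Leftmost: primary stress on the leftmost head = syllable 2.
Secondary stress on 4, 6: i:.ˈro.mo:.ˌke.gu:.ˌka.de:.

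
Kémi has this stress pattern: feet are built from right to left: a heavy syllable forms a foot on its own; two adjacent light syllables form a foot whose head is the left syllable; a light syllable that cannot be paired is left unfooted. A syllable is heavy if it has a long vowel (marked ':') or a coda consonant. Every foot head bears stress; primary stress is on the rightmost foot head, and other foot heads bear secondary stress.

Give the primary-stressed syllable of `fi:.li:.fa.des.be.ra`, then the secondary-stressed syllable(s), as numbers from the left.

primary 5, secondary 1, 2, 4

Weights: 1 fi: H, 2 li: H, 3 fa L, 4 des H, 5 be L, 6 ra L.
Parse right to left (heavy = foot alone; LL = one foot; stranded L unfooted): (ˈfi:) (ˈli:) fa (ˈdes) (ˈbe.ra).
Foot heads: 1, 2, 4, 5.
Primary stress on the rightmost head = syllable 5.
Secondary stress on 1, 2, 4: ˌfi:.ˌli:.fa.ˌdes.ˈbe.ra.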